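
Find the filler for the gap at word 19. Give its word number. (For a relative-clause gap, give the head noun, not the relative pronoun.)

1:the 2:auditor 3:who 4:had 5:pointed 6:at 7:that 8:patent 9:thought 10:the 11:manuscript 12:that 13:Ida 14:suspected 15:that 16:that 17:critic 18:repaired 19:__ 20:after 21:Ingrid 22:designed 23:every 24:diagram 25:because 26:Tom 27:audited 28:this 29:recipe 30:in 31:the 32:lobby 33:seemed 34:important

The gap at 19 is the object of "repaired", inside a relative clause.
The relative pronoun is "that" (word 12); it is bound by the head noun immediately before it.
Its filler is the head noun "manuscript", at word 11.

11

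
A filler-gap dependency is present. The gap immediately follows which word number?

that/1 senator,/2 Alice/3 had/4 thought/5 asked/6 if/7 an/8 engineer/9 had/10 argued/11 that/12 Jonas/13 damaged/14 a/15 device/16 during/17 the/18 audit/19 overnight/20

5

The displaced element is "that senator" (word 2).
It is linked across 1 clause boundary (Ø).
It functions as the subject of "asked", so the gap sits immediately after word 5 ("thought").
Base order: Alice had thought that senator asked if an engineer had argued that Jonas damaged a device during the audit overnight.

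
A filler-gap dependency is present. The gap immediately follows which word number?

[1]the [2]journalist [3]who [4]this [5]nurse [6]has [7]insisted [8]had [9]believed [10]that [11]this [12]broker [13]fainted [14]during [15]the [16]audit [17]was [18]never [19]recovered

The displaced element is "the journalist" (word 2).
It is linked across 1 clause boundary (Ø).
It functions as the subject of "believed", so the gap sits immediately after word 7 ("insisted").
Base order: This nurse has insisted that the journalist had believed that this broker fainted during the audit.

7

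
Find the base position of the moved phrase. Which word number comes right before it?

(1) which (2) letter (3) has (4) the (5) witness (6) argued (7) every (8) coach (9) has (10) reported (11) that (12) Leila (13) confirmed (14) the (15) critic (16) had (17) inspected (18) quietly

The displaced element is "which letter" (word 2).
It is linked across 3 clause boundaries (Ø → that → Ø).
It functions as the direct object of "inspected", so the gap sits immediately after word 17 ("inspected").
Base order: The witness has argued every coach has reported that Leila confirmed the critic had inspected which letter quietly.

17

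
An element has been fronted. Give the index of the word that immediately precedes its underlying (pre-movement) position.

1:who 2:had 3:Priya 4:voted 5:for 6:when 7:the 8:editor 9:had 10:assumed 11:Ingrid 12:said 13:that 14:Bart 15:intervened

5

The displaced element is "who" (word 1).
It functions as the object of the preposition "for" of "voted", so the gap sits immediately after word 5 ("for").
Base order: Priya had voted for who when the editor had assumed Ingrid said that Bart intervened.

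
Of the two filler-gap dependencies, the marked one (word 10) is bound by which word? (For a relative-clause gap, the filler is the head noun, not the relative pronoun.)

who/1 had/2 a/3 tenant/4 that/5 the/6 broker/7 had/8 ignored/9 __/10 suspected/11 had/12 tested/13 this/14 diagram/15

4

The marked gap is inside the relative clause, the direct object of "ignored".
Its filler is the head noun "tenant" (via "that"), at word 4.
(The other dependency links word 1 to a gap after word 11.)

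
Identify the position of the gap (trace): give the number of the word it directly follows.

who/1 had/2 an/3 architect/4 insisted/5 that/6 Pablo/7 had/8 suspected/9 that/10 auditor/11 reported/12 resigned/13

The displaced element is "who" (word 1).
It is linked across 3 clause boundaries (that → Ø → Ø).
It functions as the subject of "resigned", so the gap sits immediately after word 12 ("reported").
Base order: An architect had insisted that Pablo had suspected that auditor reported who resigned.

12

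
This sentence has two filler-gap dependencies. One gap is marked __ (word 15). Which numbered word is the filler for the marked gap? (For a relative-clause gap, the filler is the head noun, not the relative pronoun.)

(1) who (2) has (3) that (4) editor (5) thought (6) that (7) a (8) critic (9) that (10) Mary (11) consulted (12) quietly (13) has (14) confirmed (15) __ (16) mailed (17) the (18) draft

1

The marked gap is the subject of "mailed".
Its filler is the fronted wh-phrase "who", at word 1.
(The other dependency links word 8 to a gap after word 11.)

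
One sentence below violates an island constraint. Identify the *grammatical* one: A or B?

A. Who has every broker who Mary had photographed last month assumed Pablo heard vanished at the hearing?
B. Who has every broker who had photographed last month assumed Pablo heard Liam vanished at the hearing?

A

In B, the wh-phrase is extracted from inside a complex-NP island (relative clause) (introduced by "who"), which blocks movement.
In A, the extraction path crosses only that-complement boundaries, which are transparent.
So A is grammatical.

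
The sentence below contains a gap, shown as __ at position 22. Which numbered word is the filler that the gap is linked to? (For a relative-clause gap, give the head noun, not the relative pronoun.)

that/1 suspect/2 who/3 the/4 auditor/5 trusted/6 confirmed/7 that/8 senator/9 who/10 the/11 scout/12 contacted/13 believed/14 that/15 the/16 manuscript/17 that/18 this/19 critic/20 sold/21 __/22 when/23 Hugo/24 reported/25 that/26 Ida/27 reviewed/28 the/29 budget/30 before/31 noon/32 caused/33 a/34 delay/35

17

The gap at 22 is the object of "sold", inside a relative clause.
The relative pronoun is "that" (word 18); it is bound by the head noun immediately before it.
Its filler is the head noun "manuscript", at word 17.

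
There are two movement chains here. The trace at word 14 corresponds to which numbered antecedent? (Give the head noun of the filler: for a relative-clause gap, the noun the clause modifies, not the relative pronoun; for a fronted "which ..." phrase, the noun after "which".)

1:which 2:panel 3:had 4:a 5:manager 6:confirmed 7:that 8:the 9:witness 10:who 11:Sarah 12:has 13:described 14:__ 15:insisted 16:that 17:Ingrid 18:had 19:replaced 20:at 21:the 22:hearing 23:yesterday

The marked gap is inside the relative clause, the direct object of "described".
Its filler is the head noun "witness" (via "who"), at word 9.
(The other dependency links word 2 to a gap after word 19.)

9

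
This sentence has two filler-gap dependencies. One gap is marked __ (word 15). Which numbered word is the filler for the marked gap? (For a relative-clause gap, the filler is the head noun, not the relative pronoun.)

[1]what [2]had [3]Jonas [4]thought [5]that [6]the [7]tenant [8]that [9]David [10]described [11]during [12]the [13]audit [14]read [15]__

1

The marked gap is the direct object of "read".
Its filler is the fronted wh-phrase "what", at word 1.
(The other dependency links word 7 to a gap after word 10.)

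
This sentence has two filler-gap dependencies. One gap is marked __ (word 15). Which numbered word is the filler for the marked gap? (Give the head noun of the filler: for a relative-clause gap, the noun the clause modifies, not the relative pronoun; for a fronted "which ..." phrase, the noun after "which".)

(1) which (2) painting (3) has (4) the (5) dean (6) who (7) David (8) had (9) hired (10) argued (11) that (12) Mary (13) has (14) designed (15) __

The marked gap is the direct object of "designed".
Its filler is the fronted wh-phrase "which painting", at word 2.
(The other dependency links word 5 to a gap after word 9.)

2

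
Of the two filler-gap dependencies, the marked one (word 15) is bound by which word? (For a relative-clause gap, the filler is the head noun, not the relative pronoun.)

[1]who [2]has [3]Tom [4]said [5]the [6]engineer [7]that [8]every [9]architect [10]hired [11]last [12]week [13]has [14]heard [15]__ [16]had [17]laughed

The marked gap is the subject of "laughed".
Its filler is the fronted wh-phrase "who", at word 1.
(The other dependency links word 6 to a gap after word 10.)

1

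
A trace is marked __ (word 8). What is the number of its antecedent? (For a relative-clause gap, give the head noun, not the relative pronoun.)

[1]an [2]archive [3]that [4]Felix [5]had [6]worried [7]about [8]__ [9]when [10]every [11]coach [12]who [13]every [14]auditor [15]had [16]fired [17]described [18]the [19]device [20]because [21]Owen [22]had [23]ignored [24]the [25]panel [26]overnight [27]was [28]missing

2

The gap at 8 is the prepositional object of "worried", inside a relative clause.
The relative pronoun is "that" (word 3); it is bound by the head noun immediately before it.
Its filler is the head noun "archive", at word 2.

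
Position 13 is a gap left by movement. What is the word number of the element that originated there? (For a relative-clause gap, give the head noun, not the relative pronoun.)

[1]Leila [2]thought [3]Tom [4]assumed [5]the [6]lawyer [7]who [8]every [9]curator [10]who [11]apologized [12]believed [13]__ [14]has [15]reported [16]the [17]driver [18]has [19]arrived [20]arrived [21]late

6

The gap at 13 is the subject of "reported", inside a relative clause.
The relative pronoun is "who" (word 7); it is bound by the head noun immediately before it.
Its filler is the head noun "lawyer", at word 6.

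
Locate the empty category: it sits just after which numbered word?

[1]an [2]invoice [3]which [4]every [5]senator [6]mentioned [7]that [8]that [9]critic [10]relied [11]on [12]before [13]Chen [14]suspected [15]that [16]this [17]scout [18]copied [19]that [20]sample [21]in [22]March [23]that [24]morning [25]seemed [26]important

The displaced element is "an invoice" (word 2).
It is linked across 1 clause boundary (that).
It functions as the object of the preposition "on" of "relied", so the gap sits immediately after word 11 ("on").
Base order: Every senator mentioned that that critic relied on an invoice before Chen suspected that this scout copied that sample in March that morning.

11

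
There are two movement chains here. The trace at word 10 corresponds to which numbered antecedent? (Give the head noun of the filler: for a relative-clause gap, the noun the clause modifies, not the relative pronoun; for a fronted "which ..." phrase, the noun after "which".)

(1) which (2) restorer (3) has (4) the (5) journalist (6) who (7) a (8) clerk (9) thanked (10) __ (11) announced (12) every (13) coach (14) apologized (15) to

The marked gap is inside the relative clause, the direct object of "thanked".
Its filler is the head noun "journalist" (via "who"), at word 5.
(The other dependency links word 2 to a gap after word 15.)

5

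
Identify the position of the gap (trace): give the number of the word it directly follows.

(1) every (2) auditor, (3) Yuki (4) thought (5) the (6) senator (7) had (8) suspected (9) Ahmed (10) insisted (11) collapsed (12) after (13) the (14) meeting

The displaced element is "every auditor" (word 2).
It is linked across 3 clause boundaries (Ø → Ø → Ø).
It functions as the subject of "collapsed", so the gap sits immediately after word 10 ("insisted").
Base order: Yuki thought the senator had suspected Ahmed insisted every auditor collapsed after the meeting.

10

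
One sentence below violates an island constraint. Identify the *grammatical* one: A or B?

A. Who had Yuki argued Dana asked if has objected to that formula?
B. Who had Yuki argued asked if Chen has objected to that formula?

In A, the wh-phrase is extracted from inside a wh-island (introduced by "if"), which blocks movement.
In B, the extraction path crosses only that-complement boundaries, which are transparent.
So B is grammatical.

B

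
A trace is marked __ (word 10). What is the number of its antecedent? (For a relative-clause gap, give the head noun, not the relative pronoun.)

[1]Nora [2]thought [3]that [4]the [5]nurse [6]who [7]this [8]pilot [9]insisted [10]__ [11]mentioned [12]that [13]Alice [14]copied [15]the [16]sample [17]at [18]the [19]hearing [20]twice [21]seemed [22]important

The gap at 10 is the subject of "mentioned", inside a relative clause.
The relative pronoun is "who" (word 6); it is bound by the head noun immediately before it.
Its filler is the head noun "nurse", at word 5.

5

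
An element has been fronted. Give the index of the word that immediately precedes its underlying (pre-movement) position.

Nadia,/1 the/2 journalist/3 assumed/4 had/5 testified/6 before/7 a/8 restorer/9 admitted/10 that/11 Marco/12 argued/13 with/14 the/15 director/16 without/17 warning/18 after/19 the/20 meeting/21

4

The displaced element is "Nadia" (word 1).
It is linked across 1 clause boundary (Ø).
It functions as the subject of "testified", so the gap sits immediately after word 4 ("assumed").
Base order: The journalist assumed Nadia had testified before a restorer admitted that Marco argued with the director without warning after the meeting.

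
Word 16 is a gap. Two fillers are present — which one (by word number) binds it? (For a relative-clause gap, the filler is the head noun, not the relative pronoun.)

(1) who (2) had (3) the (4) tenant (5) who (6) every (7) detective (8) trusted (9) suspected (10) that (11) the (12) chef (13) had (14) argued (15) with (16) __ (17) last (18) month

The marked gap is the object of the preposition "with" of "argued".
Its filler is the fronted wh-phrase "who", at word 1.
(The other dependency links word 4 to a gap after word 8.)

1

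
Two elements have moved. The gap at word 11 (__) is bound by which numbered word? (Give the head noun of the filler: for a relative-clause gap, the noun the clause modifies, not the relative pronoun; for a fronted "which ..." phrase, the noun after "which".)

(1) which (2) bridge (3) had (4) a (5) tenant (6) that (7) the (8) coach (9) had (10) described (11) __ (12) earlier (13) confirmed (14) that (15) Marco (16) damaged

5

The marked gap is inside the relative clause, the direct object of "described".
Its filler is the head noun "tenant" (via "that"), at word 5.
(The other dependency links word 2 to a gap after word 16.)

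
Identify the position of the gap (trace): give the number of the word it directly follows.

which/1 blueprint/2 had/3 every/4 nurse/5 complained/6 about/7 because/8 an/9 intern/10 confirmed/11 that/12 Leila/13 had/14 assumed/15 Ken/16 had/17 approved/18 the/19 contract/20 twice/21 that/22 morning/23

7

The displaced element is "which blueprint" (word 2).
It functions as the object of the preposition "about" of "complained", so the gap sits immediately after word 7 ("about").
Base order: Every nurse had complained about which blueprint because an intern confirmed that Leila had assumed Ken had approved the contract twice that morning.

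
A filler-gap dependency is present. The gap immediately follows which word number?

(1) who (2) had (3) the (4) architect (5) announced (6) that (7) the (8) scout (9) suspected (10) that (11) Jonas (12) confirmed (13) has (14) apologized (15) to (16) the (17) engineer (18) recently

12

The displaced element is "who" (word 1).
It is linked across 3 clause boundaries (that → that → Ø).
It functions as the subject of "apologized", so the gap sits immediately after word 12 ("confirmed").
Base order: The architect had announced that the scout suspected that Jonas confirmed that who has apologized to the engineer recently.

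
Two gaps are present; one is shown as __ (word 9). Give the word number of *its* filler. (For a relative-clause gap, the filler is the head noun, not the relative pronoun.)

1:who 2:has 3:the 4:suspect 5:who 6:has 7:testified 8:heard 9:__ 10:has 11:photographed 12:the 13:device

The marked gap is the subject of "photographed".
Its filler is the fronted wh-phrase "who", at word 1.
(The other dependency links word 4 to a gap after word 5.)

1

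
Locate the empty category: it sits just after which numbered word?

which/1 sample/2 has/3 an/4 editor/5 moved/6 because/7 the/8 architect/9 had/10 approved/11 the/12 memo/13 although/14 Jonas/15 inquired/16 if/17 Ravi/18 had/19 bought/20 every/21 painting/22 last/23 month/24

6

The displaced element is "which sample" (word 2).
It functions as the direct object of "moved", so the gap sits immediately after word 6 ("moved").
Base order: An editor has moved which sample because the architect had approved the memo although Jonas inquired if Ravi had bought every painting last month.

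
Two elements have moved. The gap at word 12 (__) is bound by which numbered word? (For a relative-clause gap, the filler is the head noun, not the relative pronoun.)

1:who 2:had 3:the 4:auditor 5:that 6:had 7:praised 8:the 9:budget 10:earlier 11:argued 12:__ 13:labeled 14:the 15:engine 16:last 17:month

The marked gap is the subject of "labeled".
Its filler is the fronted wh-phrase "who", at word 1.
(The other dependency links word 4 to a gap after word 5.)

1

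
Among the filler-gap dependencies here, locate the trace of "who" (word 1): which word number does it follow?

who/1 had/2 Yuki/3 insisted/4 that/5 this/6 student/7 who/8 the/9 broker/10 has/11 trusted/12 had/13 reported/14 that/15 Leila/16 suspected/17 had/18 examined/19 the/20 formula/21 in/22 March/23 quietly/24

17

The displaced element is "who" (word 1).
It is linked across 3 clause boundaries (that → that → Ø).
It functions as the subject of "examined", so the gap sits immediately after word 17 ("suspected").
Base order: Yuki had insisted that this student who the broker has trusted had reported that Leila suspected that who had examined the formula in March quietly.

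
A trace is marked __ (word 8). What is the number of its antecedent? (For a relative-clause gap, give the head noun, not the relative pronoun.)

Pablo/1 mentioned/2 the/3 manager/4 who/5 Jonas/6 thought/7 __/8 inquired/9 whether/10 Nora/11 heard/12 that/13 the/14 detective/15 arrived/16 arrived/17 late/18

The gap at 8 is the subject of "inquired", inside a relative clause.
The relative pronoun is "who" (word 5); it is bound by the head noun immediately before it.
Its filler is the head noun "manager", at word 4.

4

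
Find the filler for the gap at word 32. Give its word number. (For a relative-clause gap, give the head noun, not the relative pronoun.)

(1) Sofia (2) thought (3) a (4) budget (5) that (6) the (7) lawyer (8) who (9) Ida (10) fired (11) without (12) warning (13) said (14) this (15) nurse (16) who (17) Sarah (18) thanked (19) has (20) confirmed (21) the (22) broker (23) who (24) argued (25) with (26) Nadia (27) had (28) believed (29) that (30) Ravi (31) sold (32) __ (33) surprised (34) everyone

4

The gap at 32 is the object of "sold", inside a relative clause.
The relative pronoun is "that" (word 5); it is bound by the head noun immediately before it.
Its filler is the head noun "budget", at word 4.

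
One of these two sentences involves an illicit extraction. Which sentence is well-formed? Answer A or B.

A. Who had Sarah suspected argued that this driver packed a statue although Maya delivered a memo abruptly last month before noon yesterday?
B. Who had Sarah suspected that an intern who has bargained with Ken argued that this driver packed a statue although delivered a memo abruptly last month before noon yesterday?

In B, the wh-phrase is extracted from inside an adjunct island (introduced by "although"), which blocks movement.
In A, the extraction path crosses only that-complement boundaries, which are transparent.
So A is grammatical.

A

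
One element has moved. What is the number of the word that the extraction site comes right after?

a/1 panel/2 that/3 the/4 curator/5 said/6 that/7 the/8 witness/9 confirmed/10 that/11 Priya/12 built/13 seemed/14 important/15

13

The displaced element is "a panel" (word 2).
It is linked across 2 clause boundaries (that → that).
It functions as the direct object of "built", so the gap sits immediately after word 13 ("built").
Base order: The curator said that the witness confirmed that Priya built a panel.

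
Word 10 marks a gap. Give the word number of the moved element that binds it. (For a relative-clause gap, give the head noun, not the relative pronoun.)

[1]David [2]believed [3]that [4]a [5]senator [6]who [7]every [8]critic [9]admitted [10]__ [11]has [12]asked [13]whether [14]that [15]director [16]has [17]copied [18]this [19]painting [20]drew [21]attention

The gap at 10 is the subject of "asked", inside a relative clause.
The relative pronoun is "who" (word 6); it is bound by the head noun immediately before it.
Its filler is the head noun "senator", at word 5.

5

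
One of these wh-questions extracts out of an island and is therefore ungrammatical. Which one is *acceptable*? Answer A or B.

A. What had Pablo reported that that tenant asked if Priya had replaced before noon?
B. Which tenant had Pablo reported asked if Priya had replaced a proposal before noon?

B

In A, the wh-phrase is extracted from inside a wh-island (introduced by "if"), which blocks movement.
In B, the extraction path crosses only that-complement boundaries, which are transparent.
So B is grammatical.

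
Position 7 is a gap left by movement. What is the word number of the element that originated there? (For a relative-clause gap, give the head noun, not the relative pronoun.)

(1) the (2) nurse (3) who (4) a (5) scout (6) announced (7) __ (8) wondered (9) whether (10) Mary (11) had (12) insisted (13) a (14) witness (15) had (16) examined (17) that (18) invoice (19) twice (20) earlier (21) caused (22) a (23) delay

2

The gap at 7 is the subject of "wondered", inside a relative clause.
The relative pronoun is "who" (word 3); it is bound by the head noun immediately before it.
Its filler is the head noun "nurse", at word 2.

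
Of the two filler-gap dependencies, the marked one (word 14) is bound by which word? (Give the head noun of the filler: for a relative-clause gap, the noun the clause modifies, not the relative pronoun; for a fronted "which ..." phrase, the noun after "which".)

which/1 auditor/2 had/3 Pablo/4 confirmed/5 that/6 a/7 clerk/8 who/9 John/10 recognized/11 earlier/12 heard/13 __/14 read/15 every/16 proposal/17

2

The marked gap is the subject of "read".
Its filler is the fronted wh-phrase "which auditor", at word 2.
(The other dependency links word 8 to a gap after word 11.)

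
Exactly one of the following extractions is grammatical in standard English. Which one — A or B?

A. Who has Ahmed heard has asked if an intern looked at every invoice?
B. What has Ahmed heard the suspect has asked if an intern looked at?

In B, the wh-phrase is extracted from inside a wh-island (introduced by "if"), which blocks movement.
In A, the extraction path crosses only that-complement boundaries, which are transparent.
So A is grammatical.

A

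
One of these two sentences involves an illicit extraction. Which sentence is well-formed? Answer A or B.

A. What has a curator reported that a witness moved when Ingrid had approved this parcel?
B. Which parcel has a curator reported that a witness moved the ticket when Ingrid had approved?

In B, the wh-phrase is extracted from inside an adjunct island (introduced by "when"), which blocks movement.
In A, the extraction path crosses only that-complement boundaries, which are transparent.
So A is grammatical.

A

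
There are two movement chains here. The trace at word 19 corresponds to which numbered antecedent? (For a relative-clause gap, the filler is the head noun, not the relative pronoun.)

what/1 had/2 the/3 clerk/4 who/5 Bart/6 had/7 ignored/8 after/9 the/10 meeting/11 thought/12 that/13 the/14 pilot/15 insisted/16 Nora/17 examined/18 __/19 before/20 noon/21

The marked gap is the direct object of "examined".
Its filler is the fronted wh-phrase "what", at word 1.
(The other dependency links word 4 to a gap after word 8.)

1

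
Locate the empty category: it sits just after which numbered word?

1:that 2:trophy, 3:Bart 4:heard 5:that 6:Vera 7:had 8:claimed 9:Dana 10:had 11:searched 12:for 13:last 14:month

12

The displaced element is "that trophy" (word 2).
It is linked across 2 clause boundaries (that → Ø).
It functions as the object of the preposition "for" of "searched", so the gap sits immediately after word 12 ("for").
Base order: Bart heard that Vera had claimed Dana had searched for that trophy last month.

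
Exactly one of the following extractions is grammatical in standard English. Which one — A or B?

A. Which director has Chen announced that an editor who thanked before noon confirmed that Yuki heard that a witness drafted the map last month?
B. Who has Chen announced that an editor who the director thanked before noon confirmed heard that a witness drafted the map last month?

B

In A, the wh-phrase is extracted from inside a complex-NP island (relative clause) (introduced by "who"), which blocks movement.
In B, the extraction path crosses only that-complement boundaries, which are transparent.
So B is grammatical.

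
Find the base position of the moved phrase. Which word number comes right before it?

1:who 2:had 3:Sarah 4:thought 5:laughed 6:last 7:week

4

The displaced element is "who" (word 1).
It is linked across 1 clause boundary (Ø).
It functions as the subject of "laughed", so the gap sits immediately after word 4 ("thought").
Base order: Sarah had thought that who laughed last week.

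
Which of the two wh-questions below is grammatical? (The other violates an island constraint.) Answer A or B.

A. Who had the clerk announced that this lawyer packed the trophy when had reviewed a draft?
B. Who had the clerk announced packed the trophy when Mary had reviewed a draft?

In A, the wh-phrase is extracted from inside an adjunct island (introduced by "when"), which blocks movement.
In B, the extraction path crosses only that-complement boundaries, which are transparent.
So B is grammatical.

B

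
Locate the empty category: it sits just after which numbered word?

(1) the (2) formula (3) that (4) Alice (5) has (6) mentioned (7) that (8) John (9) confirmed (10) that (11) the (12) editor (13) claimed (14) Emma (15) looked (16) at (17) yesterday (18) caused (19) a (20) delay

The displaced element is "the formula" (word 2).
It is linked across 3 clause boundaries (that → that → Ø).
It functions as the object of the preposition "at" of "looked", so the gap sits immediately after word 16 ("at").
Base order: Alice has mentioned that John confirmed that the editor claimed Emma looked at the formula yesterday.

16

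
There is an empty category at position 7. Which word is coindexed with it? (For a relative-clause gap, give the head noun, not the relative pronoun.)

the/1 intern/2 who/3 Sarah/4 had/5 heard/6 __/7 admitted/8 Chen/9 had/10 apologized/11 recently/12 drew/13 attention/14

2

The gap at 7 is the subject of "admitted", inside a relative clause.
The relative pronoun is "who" (word 3); it is bound by the head noun immediately before it.
Its filler is the head noun "intern", at word 2.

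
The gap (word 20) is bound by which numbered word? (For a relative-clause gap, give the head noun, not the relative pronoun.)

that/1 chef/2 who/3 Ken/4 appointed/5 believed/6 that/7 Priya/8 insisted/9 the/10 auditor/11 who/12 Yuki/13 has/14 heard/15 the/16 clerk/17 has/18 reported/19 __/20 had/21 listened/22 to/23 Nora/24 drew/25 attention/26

11

The gap at 20 is the subject of "listened", inside a relative clause.
The relative pronoun is "who" (word 12); it is bound by the head noun immediately before it.
Its filler is the head noun "auditor", at word 11.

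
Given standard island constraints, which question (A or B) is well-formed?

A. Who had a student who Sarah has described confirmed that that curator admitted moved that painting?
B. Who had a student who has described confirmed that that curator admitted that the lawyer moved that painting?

In B, the wh-phrase is extracted from inside a complex-NP island (relative clause) (introduced by "who"), which blocks movement.
In A, the extraction path crosses only that-complement boundaries, which are transparent.
So A is grammatical.

A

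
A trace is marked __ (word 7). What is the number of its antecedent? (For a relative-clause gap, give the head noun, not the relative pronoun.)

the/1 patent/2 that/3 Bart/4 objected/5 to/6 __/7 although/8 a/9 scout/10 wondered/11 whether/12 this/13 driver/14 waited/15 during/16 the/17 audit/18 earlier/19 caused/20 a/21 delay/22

The gap at 7 is the prepositional object of "objected", inside a relative clause.
The relative pronoun is "that" (word 3); it is bound by the head noun immediately before it.
Its filler is the head noun "patent", at word 2.

2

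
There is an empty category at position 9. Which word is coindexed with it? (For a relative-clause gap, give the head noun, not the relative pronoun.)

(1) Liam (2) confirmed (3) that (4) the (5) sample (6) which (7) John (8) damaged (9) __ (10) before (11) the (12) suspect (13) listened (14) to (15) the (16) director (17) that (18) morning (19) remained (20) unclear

The gap at 9 is the object of "damaged", inside a relative clause.
The relative pronoun is "which" (word 6); it is bound by the head noun immediately before it.
Its filler is the head noun "sample", at word 5.

5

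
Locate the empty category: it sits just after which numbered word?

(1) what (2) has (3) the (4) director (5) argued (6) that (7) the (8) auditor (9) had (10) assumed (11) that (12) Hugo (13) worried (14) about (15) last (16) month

The displaced element is "what" (word 1).
It is linked across 2 clause boundaries (that → that).
It functions as the object of the preposition "about" of "worried", so the gap sits immediately after word 14 ("about").
Base order: The director has argued that the auditor had assumed that Hugo worried about what last month.

14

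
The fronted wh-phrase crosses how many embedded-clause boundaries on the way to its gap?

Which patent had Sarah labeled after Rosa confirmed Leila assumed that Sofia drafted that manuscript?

0

"which patent" originates inside the matrix clause — no clause boundary is crossed.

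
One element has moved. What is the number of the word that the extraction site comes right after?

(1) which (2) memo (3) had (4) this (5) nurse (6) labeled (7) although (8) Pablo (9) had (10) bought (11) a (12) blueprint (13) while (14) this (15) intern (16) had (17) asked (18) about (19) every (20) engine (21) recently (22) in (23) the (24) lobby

The displaced element is "which memo" (word 2).
It functions as the direct object of "labeled", so the gap sits immediately after word 6 ("labeled").
Base order: This nurse had labeled which memo although Pablo had bought a blueprint while this intern had asked about every engine recently in the lobby.

6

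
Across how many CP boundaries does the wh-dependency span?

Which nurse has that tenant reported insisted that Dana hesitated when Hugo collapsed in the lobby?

"which nurse" is extracted from the subject of "insisted".
Boundaries crossed, outermost first: [Ø] — 1 in total.

1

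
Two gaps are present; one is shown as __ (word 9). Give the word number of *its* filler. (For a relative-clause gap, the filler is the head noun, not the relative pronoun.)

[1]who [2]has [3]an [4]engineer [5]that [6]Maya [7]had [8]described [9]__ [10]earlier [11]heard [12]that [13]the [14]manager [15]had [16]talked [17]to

4

The marked gap is inside the relative clause, the direct object of "described".
Its filler is the head noun "engineer" (via "that"), at word 4.
(The other dependency links word 1 to a gap after word 17.)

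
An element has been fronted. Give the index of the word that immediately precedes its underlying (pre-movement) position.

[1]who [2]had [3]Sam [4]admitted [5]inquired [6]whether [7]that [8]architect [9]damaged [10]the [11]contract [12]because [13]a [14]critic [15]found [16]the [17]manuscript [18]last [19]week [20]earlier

4

The displaced element is "who" (word 1).
It is linked across 1 clause boundary (Ø).
It functions as the subject of "inquired", so the gap sits immediately after word 4 ("admitted").
Base order: Sam had admitted that who inquired whether that architect damaged the contract because a critic found the manuscript last week earlier.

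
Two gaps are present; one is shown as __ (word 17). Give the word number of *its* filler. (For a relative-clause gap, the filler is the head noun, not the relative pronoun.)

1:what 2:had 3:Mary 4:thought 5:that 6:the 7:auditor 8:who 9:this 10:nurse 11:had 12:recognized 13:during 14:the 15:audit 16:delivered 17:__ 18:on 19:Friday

The marked gap is the direct object of "delivered".
Its filler is the fronted wh-phrase "what", at word 1.
(The other dependency links word 7 to a gap after word 12.)

1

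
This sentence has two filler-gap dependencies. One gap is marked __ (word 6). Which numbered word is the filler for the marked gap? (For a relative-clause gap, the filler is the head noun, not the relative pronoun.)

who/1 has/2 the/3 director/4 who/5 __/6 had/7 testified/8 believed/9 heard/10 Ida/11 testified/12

The marked gap is inside the relative clause, the subject of "testified".
Its filler is the head noun "director" (via "who"), at word 4.
(The other dependency links word 1 to a gap after word 9.)

4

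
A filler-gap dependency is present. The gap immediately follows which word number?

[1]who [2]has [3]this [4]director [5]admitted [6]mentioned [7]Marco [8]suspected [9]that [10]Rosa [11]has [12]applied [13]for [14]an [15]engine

5

The displaced element is "who" (word 1).
It is linked across 1 clause boundary (Ø).
It functions as the subject of "mentioned", so the gap sits immediately after word 5 ("admitted").
Base order: This director has admitted who mentioned Marco suspected that Rosa has applied for an engine.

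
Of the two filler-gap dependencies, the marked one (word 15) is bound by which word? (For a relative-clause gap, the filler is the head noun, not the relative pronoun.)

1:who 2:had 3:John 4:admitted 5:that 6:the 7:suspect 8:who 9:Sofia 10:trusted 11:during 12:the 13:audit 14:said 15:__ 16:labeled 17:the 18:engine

The marked gap is the subject of "labeled".
Its filler is the fronted wh-phrase "who", at word 1.
(The other dependency links word 7 to a gap after word 10.)

1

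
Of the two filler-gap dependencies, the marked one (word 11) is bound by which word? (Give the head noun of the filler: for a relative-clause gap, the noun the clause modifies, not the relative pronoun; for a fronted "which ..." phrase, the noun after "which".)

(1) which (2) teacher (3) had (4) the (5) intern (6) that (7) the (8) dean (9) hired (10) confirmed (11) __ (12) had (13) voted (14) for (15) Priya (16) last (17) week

2

The marked gap is the subject of "voted".
Its filler is the fronted wh-phrase "which teacher", at word 2.
(The other dependency links word 5 to a gap after word 9.)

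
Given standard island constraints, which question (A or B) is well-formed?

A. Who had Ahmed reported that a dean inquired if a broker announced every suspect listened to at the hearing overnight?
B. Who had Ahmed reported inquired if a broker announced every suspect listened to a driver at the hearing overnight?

In A, the wh-phrase is extracted from inside a wh-island (introduced by "if"), which blocks movement.
In B, the extraction path crosses only that-complement boundaries, which are transparent.
So B is grammatical.

B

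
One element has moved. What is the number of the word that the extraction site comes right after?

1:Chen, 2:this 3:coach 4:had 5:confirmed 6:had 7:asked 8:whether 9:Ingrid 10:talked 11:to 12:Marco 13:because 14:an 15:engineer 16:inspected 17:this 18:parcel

The displaced element is "Chen" (word 1).
It is linked across 1 clause boundary (Ø).
It functions as the subject of "asked", so the gap sits immediately after word 5 ("confirmed").
Base order: This coach had confirmed that Chen had asked whether Ingrid talked to Marco because an engineer inspected this parcel.

5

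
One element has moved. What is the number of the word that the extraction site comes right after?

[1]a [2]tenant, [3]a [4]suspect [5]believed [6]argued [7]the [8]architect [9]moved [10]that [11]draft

5

The displaced element is "a tenant" (word 2).
It is linked across 1 clause boundary (Ø).
It functions as the subject of "argued", so the gap sits immediately after word 5 ("believed").
Base order: A suspect believed that a tenant argued the architect moved that draft.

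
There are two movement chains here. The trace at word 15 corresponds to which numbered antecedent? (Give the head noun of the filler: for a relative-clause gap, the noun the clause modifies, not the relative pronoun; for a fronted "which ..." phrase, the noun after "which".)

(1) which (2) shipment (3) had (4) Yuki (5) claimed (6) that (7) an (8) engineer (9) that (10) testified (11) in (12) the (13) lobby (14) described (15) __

2

The marked gap is the direct object of "described".
Its filler is the fronted wh-phrase "which shipment", at word 2.
(The other dependency links word 8 to a gap after word 9.)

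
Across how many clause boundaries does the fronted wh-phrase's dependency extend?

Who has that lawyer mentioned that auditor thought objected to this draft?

2

"who" is extracted from the subject of "objected".
Boundaries crossed, outermost first: [Ø], [Ø] — 2 in total.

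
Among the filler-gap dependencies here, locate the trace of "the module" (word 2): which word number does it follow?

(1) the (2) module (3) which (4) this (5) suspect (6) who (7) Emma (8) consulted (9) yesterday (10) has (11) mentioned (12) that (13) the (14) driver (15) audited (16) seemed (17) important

The displaced element is "the module" (word 2).
It is linked across 1 clause boundary (that).
It functions as the direct object of "audited", so the gap sits immediately after word 15 ("audited").
Base order: This suspect who Emma consulted yesterday has mentioned that the driver audited the module.

15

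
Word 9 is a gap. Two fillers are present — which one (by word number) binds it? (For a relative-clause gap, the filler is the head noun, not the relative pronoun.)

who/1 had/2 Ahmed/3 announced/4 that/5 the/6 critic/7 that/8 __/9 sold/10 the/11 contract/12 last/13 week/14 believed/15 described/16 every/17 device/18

7

The marked gap is inside the relative clause, the subject of "sold".
Its filler is the head noun "critic" (via "that"), at word 7.
(The other dependency links word 1 to a gap after word 15.)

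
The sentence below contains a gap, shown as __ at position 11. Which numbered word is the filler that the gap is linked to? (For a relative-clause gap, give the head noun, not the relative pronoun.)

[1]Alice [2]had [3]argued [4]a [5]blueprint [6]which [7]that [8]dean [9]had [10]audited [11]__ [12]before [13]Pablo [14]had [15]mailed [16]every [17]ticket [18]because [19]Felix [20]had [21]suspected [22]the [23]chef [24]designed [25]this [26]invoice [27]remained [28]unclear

The gap at 11 is the object of "audited", inside a relative clause.
The relative pronoun is "which" (word 6); it is bound by the head noun immediately before it.
Its filler is the head noun "blueprint", at word 5.

5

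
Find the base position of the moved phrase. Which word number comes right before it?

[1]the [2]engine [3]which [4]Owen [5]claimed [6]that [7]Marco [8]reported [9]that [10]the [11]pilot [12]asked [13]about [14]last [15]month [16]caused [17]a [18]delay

The displaced element is "the engine" (word 2).
It is linked across 2 clause boundaries (that → that).
It functions as the object of the preposition "about" of "asked", so the gap sits immediately after word 13 ("about").
Base order: Owen claimed that Marco reported that the pilot asked about the engine last month.

13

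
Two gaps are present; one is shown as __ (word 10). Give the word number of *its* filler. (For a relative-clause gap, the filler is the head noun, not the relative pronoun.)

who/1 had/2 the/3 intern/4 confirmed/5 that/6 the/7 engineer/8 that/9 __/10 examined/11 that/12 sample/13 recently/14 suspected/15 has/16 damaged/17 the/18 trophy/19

8

The marked gap is inside the relative clause, the subject of "examined".
Its filler is the head noun "engineer" (via "that"), at word 8.
(The other dependency links word 1 to a gap after word 15.)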